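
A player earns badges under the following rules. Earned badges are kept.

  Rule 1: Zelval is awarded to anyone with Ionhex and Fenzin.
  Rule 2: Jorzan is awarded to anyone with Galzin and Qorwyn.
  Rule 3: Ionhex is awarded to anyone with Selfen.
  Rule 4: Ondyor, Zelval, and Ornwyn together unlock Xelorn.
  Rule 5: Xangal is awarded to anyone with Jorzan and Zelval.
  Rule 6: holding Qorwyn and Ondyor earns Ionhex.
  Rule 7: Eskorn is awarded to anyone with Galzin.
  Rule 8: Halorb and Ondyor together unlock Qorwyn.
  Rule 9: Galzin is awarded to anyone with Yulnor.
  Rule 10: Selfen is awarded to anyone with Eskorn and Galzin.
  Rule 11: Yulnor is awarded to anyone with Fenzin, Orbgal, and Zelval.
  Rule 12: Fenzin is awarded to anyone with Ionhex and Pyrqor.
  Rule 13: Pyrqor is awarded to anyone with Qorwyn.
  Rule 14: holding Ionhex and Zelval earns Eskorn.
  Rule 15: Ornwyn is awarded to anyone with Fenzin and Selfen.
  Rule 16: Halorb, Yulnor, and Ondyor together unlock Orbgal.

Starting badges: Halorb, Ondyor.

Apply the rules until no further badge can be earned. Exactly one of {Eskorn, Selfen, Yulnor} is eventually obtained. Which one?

With Halorb and Ondyor, Qorwyn is earned (Rule 8).
With Qorwyn and Ondyor, Ionhex is earned (Rule 6).
With Qorwyn, Pyrqor is earned (Rule 13).
With Ionhex and Pyrqor, Fenzin is earned (Rule 12).
With Ionhex and Fenzin, Zelval is earned (Rule 1).
With Ionhex and Zelval, Eskorn is earned (Rule 14).
Selfen would need Eskorn and Galzin (Rule 10), but Galzin is never earned. Yulnor would need Fenzin, Orbgal, and Zelval (Rule 11), but Orbgal is never earned.

Eskorn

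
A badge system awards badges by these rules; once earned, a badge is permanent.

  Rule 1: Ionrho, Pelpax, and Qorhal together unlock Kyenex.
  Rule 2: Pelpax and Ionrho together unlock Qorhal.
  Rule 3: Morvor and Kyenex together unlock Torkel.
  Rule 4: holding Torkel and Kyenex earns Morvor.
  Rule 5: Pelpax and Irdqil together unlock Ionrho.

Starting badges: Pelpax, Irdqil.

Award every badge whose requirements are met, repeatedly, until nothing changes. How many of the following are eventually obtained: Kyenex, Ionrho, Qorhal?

3

With Pelpax and Irdqil, Ionrho is earned (Rule 5).
With Pelpax and Ionrho, Qorhal is earned (Rule 2).
With Ionrho, Pelpax, and Qorhal, Kyenex is earned (Rule 1).
Kyenex: reached.
Ionrho: reached.
Qorhal: reached.
All 3 are reached.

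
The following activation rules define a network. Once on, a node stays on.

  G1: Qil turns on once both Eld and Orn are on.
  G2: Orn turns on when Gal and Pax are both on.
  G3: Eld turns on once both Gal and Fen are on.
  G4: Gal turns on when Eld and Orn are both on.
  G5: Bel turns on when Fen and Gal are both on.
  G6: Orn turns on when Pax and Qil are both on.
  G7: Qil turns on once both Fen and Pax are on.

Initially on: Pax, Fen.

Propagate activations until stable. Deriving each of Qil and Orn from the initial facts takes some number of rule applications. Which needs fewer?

Qil: G7: Fen and Pax on → Qil on. [1 rule application]
Orn: G7: Fen and Pax on → Qil on. Pax and Qil are on, so Orn turns on (G6). [2 rule applications]
Qil needs fewer.

Qil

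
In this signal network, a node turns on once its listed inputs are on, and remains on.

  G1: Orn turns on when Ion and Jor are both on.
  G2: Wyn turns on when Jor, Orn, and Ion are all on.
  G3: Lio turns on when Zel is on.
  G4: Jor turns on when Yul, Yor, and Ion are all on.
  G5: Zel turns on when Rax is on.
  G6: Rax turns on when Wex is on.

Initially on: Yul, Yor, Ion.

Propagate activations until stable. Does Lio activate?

No

Lio would need Zel (G3), but Zel never turns on.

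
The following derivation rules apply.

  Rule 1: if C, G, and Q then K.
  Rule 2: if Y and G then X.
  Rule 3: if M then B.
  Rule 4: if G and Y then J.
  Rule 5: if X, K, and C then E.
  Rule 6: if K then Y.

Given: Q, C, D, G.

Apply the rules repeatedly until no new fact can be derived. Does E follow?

From C, G, and Q, Rule 1 gives K.
From K, Rule 6 gives Y.
Y and G hold, so X follows (Rule 2).
X, K, and C hold, so E follows (Rule 5).

Yes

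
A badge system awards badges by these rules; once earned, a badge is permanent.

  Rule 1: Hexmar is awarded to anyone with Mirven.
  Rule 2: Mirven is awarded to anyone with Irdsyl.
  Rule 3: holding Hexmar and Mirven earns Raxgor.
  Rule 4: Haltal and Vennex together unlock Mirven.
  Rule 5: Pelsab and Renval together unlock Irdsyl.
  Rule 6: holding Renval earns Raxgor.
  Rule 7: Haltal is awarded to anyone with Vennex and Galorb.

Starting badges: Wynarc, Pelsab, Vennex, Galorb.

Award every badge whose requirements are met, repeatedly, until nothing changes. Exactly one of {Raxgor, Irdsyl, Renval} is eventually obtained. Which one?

With Vennex and Galorb, Haltal is earned (Rule 7).
With Haltal and Vennex, Mirven is earned (Rule 4).
With Mirven, Hexmar is earned (Rule 1).
With Hexmar and Mirven, Raxgor is earned (Rule 3).
No rule produces Renval, and it is not given. Irdsyl would need Pelsab and Renval (Rule 5), but Renval is never earned.

Raxgor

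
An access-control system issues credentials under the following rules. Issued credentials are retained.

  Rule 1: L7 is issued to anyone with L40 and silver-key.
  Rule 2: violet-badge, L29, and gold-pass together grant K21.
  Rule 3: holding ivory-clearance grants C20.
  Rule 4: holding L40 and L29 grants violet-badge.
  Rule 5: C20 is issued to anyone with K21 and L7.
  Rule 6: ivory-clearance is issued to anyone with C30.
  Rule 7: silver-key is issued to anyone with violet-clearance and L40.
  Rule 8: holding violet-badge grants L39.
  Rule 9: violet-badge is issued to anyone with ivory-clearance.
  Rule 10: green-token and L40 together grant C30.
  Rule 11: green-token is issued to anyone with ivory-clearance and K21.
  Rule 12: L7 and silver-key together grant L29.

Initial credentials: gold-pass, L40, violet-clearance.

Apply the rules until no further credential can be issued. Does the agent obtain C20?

Holding violet-clearance and L40 grants silver-key (Rule 7).
Holding L40 and silver-key grants L7 (Rule 1).
Holding L7 and silver-key grants L29 (Rule 12).
Holding L40 and L29 grants violet-badge (Rule 4).
Holding violet-badge, L29, and gold-pass grants K21 (Rule 2).
Holding K21 and L7 grants C20 (Rule 5).

Yes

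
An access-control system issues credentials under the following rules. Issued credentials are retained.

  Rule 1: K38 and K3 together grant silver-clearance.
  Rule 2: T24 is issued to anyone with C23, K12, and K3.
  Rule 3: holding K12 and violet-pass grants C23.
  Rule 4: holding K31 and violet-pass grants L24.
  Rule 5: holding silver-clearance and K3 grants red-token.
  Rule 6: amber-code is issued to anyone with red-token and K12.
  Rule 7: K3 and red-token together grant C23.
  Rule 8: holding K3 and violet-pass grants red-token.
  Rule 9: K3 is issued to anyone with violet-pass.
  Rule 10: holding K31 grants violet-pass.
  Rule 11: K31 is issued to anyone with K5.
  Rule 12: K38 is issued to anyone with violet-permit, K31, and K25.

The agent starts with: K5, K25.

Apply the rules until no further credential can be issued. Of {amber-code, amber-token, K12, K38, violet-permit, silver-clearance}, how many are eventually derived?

amber-code would need red-token and K12 (Rule 6), but K12 is never granted.
No rule produces amber-token, and it is not given.
No rule produces K12, and it is not given.
K38 would need violet-permit, K31, and K25 (Rule 12), but violet-permit is never granted.
No rule produces violet-permit, and it is not given.
silver-clearance would need K38 and K3 (Rule 1), but K38 is never granted.
None of the 6 are reached.

0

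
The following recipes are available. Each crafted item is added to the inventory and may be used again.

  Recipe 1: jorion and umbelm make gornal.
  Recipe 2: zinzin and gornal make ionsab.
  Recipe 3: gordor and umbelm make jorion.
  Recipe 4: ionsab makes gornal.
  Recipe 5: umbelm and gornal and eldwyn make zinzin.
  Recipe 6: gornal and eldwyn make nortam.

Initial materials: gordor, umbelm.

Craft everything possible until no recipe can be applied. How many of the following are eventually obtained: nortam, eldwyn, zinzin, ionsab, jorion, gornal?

2

Using Recipe 3, gordor and umbelm make jorion.
Using Recipe 1, jorion and umbelm make gornal.
nortam would need gornal and eldwyn (Recipe 6), but eldwyn is never obtained.
No rule produces eldwyn, and it is not given.
zinzin would need umbelm, gornal, and eldwyn (Recipe 5), but eldwyn is never obtained.
ionsab would need zinzin and gornal (Recipe 2), but zinzin is never obtained.
jorion: reached.
gornal: reached.
Reached: jorion and gornal — 2 of the 6.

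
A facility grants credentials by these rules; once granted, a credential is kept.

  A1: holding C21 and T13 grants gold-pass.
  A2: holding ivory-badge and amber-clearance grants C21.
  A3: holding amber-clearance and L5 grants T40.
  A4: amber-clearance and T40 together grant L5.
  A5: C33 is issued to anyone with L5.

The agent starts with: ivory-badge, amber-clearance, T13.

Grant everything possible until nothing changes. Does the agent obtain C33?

C33 would need L5 (A5), but L5 is never granted.

No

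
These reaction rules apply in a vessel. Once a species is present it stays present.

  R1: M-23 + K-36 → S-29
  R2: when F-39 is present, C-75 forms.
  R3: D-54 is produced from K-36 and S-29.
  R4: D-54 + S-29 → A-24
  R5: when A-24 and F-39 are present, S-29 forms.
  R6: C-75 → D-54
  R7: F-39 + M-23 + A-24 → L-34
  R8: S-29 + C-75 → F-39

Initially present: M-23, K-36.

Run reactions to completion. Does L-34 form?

No

L-34 would need F-39, M-23, and A-24 (R7), but F-39 never forms.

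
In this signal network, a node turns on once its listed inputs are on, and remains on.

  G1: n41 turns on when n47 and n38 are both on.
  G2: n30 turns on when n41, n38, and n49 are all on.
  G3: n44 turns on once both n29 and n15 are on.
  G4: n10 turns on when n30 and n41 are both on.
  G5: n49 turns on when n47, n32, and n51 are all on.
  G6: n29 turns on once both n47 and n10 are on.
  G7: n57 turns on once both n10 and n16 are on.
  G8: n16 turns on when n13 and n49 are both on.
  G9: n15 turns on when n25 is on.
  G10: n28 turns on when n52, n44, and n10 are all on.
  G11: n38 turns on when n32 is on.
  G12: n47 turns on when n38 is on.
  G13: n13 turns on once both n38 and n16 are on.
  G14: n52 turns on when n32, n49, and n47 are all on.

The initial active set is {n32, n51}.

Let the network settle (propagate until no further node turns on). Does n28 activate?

n28 would need n52, n44, and n10 (G10), but n44 never turns on.

No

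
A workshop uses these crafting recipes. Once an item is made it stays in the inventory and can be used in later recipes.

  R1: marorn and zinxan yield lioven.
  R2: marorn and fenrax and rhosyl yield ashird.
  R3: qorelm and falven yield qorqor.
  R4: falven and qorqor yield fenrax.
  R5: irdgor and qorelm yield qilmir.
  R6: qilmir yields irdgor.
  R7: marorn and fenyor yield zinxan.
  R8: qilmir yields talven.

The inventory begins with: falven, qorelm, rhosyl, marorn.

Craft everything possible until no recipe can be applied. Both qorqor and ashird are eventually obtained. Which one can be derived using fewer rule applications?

qorqor

qorqor: qorelm and falven → qorqor (R3). [1 rule application]
ashird: qorelm and falven → qorqor (R3). Using R4, falven and qorqor make fenrax. marorn and fenrax and rhosyl → ashird (R2). [3 rule applications]
qorqor needs fewer.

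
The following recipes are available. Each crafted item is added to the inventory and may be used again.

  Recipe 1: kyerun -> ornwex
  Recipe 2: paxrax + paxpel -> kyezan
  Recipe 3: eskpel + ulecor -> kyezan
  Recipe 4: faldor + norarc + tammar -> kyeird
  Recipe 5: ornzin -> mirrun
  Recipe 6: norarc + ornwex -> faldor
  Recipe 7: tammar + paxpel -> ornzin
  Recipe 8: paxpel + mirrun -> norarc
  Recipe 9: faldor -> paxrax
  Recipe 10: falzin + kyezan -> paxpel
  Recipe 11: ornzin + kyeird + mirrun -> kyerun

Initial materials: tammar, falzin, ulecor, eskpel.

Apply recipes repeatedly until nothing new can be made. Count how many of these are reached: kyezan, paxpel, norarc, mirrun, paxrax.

eskpel + ulecor -> kyezan (Recipe 3).
Using Recipe 10, falzin and kyezan make paxpel.
tammar + paxpel -> ornzin (Recipe 7).
Using Recipe 5, ornzin makes mirrun.
Using Recipe 8, paxpel and mirrun make norarc.
kyezan: reached.
paxpel: reached.
norarc: reached.
mirrun: reached.
paxrax would need faldor (Recipe 9), but faldor is never obtained.
Reached: kyezan, paxpel, norarc, and mirrun — 4 of the 5.

4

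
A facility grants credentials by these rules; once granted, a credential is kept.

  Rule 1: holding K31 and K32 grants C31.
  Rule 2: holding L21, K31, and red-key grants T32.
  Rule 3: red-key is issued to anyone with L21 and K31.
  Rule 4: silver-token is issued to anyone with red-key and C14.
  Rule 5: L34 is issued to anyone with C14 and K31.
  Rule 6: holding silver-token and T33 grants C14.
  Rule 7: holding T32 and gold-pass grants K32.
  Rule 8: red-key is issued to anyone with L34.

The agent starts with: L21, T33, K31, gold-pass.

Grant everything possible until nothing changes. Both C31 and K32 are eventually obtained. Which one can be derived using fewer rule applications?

K32

K32: Holding L21 and K31 grants red-key (Rule 3). Holding L21, K31, and red-key grants T32 (Rule 2). Holding T32 and gold-pass grants K32 (Rule 7). [3 rule applications]
C31: Holding L21 and K31 grants red-key (Rule 3). Holding L21, K31, and red-key grants T32 (Rule 2). Holding T32 and gold-pass grants K32 (Rule 7). Holding K31 and K32 grants C31 (Rule 1). [4 rule applications]
K32 needs fewer.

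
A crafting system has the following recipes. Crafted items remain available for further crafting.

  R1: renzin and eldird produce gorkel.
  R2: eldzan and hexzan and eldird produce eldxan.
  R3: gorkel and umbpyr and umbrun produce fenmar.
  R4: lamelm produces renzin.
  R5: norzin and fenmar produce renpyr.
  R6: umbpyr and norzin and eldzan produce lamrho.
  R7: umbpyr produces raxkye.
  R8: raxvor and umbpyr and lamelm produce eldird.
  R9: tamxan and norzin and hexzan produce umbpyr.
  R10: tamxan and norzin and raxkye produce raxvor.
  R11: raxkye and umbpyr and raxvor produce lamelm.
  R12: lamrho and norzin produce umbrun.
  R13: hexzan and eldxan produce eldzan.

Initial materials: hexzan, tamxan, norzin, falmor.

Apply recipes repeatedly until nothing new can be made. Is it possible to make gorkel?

Yes

Using R9, tamxan, norzin, and hexzan make umbpyr.
Using R7, umbpyr makes raxkye.
Using R10, tamxan, norzin, and raxkye make raxvor.
raxkye and umbpyr and raxvor → lamelm (R11).
Using R8, raxvor, umbpyr, and lamelm make eldird.
Using R4, lamelm makes renzin.
Using R1, renzin and eldird make gorkel.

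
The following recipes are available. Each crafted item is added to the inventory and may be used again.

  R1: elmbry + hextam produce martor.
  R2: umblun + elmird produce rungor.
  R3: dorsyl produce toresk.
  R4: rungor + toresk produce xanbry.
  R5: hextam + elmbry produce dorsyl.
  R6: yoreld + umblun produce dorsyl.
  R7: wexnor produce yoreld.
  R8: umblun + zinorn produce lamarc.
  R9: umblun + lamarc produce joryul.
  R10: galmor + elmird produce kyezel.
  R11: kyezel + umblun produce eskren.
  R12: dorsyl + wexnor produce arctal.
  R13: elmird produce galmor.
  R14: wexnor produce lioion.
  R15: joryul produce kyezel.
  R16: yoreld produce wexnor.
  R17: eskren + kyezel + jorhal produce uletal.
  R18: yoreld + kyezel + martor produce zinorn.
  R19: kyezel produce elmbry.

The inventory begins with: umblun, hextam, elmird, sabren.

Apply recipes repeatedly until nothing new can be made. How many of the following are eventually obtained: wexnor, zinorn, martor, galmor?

2

elmird → galmor (R13).
Using R10, galmor and elmird make kyezel.
kyezel → elmbry (R19).
Using R1, elmbry and hextam make martor.
wexnor would need yoreld (R16), but yoreld is never obtained.
zinorn would need yoreld, kyezel, and martor (R18), but yoreld is never obtained.
martor: reached.
galmor: reached.
Reached: martor and galmor — 2 of the 4.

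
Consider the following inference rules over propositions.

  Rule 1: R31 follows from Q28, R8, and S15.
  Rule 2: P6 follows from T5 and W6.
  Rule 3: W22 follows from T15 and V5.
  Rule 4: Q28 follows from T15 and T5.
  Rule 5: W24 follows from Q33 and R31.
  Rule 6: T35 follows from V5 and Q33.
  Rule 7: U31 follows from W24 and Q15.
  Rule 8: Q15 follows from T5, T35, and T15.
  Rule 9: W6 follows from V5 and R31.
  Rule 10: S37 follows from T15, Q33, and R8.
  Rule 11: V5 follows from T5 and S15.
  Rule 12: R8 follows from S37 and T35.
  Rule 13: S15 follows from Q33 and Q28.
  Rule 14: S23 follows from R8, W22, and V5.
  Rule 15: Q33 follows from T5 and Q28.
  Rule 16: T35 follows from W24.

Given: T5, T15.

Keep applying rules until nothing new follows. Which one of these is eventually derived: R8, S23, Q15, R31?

Q15

From T15 and T5, Rule 4 gives Q28.
T5 and Q28 hold, so Q33 follows (Rule 15).
Q33 and Q28 hold, so S15 follows (Rule 13).
T5 and S15 hold, so V5 follows (Rule 11).
V5 and Q33 hold, so T35 follows (Rule 6).
From T5, T35, and T15, Rule 8 gives Q15.
R31 would need Q28, R8, and S15 (Rule 1), but R8 is never established. S23 would need R8, W22, and V5 (Rule 14), but R8 is never established. R8 would need S37 and T35 (Rule 12), but S37 is never established.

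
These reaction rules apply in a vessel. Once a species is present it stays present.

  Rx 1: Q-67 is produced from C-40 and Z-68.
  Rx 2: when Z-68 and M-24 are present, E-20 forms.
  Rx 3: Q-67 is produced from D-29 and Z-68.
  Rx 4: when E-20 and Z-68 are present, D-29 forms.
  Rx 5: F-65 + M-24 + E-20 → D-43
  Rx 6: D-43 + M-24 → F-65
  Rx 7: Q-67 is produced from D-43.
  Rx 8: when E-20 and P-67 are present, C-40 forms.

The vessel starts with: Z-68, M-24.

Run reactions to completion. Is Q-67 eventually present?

Yes

Z-68 and M-24 present → E-20 forms (Rx 2).
E-20 and Z-68 present → D-29 forms (Rx 4).
D-29 and Z-68 present → Q-67 forms (Rx 3).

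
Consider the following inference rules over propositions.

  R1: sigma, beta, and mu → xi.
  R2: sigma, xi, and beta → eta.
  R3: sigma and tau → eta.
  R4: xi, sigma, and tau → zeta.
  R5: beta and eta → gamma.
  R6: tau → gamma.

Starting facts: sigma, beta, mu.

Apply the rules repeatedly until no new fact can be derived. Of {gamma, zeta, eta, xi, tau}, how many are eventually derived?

From sigma, beta, and mu, R1 gives xi.
From sigma, xi, and beta, R2 gives eta.
beta and eta hold, so gamma follows (R5).
gamma: reached.
zeta would need xi, sigma, and tau (R4), but tau is never established.
eta: reached.
xi: reached.
No rule produces tau, and it is not given.
Reached: gamma, eta, and xi — 3 of the 5.

3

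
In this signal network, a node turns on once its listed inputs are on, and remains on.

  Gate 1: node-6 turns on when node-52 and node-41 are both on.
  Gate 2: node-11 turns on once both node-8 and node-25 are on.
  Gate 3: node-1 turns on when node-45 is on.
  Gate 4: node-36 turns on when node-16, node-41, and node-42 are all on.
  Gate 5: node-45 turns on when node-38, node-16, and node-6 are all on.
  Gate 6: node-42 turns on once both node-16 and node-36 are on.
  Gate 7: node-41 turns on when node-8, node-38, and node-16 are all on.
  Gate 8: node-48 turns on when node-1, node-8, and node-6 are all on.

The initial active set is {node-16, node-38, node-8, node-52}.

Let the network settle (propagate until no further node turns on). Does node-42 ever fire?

node-42 would need node-16 and node-36 (Gate 6), but node-36 never turns on.

No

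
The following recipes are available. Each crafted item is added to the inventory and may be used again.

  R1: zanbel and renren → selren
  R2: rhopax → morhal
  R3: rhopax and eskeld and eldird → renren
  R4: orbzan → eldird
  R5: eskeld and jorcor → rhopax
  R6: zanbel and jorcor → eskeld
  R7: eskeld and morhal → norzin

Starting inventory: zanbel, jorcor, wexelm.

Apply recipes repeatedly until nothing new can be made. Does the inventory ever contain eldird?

eldird would need orbzan (R4), but orbzan is never obtained.

No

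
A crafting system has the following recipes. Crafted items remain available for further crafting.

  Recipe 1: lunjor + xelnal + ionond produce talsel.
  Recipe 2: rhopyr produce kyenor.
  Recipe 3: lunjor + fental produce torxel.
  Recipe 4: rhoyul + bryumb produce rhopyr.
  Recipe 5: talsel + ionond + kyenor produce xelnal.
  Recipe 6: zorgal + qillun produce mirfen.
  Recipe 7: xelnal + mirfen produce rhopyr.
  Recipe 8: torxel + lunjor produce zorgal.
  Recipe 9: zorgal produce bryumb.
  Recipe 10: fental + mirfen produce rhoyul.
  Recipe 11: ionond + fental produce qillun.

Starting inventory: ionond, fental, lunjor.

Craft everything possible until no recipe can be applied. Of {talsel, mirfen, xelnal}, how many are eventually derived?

1

ionond + fental → qillun (Recipe 11).
Using Recipe 3, lunjor and fental make torxel.
Using Recipe 8, torxel and lunjor make zorgal.
zorgal + qillun → mirfen (Recipe 6).
talsel would need lunjor, xelnal, and ionond (Recipe 1), but xelnal is never obtained.
mirfen: reached.
xelnal would need talsel, ionond, and kyenor (Recipe 5), but talsel is never obtained.
Reached: mirfen — 1 of the 3.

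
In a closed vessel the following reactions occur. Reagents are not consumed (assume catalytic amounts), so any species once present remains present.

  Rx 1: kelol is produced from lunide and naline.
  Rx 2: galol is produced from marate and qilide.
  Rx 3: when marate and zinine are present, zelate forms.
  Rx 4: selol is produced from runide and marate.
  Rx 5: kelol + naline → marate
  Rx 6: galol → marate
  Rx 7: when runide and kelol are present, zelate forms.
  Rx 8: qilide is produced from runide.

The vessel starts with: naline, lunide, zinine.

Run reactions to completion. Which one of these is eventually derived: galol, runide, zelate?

zelate

lunide and naline present → kelol forms (Rx 1).
kelol and naline present → marate forms (Rx 5).
marate and zinine present → zelate forms (Rx 3).
galol would need marate and qilide (Rx 2), but qilide never forms. No rule produces runide, and it is not given.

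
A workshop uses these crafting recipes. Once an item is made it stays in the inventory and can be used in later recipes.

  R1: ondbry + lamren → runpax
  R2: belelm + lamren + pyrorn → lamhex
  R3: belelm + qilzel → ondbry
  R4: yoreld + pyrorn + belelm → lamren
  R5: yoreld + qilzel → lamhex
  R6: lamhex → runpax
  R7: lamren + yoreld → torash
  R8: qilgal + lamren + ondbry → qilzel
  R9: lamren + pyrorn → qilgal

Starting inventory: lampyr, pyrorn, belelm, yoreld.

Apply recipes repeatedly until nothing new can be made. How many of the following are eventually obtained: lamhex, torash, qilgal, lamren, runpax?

yoreld + pyrorn + belelm → lamren (R4).
lamren + yoreld → torash (R7).
Using R9, lamren and pyrorn make qilgal.
Using R2, belelm, lamren, and pyrorn make lamhex.
Using R6, lamhex makes runpax.
lamhex: reached.
torash: reached.
qilgal: reached.
lamren: reached.
runpax: reached.
All 5 are reached.

5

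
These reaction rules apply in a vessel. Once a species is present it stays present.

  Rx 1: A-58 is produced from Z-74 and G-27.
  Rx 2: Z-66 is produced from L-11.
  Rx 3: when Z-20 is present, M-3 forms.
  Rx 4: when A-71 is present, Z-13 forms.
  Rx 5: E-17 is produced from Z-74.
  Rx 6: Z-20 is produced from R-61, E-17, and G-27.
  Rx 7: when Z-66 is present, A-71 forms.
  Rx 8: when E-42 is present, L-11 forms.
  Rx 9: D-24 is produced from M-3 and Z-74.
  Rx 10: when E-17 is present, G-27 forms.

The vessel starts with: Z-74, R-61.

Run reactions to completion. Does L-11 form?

L-11 would need E-42 (Rx 8), but E-42 never forms.

No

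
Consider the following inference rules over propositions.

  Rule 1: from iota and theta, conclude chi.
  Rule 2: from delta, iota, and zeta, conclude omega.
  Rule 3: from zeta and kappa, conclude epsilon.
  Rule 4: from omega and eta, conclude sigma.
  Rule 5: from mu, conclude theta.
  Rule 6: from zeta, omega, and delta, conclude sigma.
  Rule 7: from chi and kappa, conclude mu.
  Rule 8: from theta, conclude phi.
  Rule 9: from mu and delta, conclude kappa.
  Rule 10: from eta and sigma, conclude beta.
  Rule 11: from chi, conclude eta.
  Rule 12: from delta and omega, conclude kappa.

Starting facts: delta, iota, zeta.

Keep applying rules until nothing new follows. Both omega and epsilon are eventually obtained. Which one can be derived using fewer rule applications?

omega

omega: delta, iota, and zeta hold, so omega follows (Rule 2). [1 rule application]
epsilon: From delta, iota, and zeta, Rule 2 gives omega. delta and omega hold, so kappa follows (Rule 12). From zeta and kappa, Rule 3 gives epsilon. [3 rule applications]
omega needs fewer.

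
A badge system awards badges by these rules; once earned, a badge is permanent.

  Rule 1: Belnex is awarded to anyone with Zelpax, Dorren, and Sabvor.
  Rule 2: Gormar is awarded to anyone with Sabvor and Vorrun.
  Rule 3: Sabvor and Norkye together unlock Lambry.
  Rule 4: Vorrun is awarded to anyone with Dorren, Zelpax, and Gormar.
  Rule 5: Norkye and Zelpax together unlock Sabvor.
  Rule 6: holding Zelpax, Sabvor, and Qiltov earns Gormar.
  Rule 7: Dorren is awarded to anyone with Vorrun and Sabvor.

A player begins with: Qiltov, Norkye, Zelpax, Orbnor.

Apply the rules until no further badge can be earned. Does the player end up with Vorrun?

No

Vorrun would need Dorren, Zelpax, and Gormar (Rule 4), but Dorren is never earned.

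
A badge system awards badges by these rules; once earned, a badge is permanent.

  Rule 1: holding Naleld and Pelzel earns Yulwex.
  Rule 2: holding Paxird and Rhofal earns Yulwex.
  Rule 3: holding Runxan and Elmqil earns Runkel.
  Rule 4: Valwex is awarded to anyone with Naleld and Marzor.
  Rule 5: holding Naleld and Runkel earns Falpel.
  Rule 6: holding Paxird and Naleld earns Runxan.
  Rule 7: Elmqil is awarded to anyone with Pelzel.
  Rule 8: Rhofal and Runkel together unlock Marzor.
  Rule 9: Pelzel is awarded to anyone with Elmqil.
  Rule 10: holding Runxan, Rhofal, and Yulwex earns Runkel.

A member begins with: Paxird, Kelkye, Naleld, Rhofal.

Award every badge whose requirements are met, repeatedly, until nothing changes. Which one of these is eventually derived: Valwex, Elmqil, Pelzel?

With Paxird and Naleld, Runxan is earned (Rule 6).
With Paxird and Rhofal, Yulwex is earned (Rule 2).
With Runxan, Rhofal, and Yulwex, Runkel is earned (Rule 10).
With Rhofal and Runkel, Marzor is earned (Rule 8).
With Naleld and Marzor, Valwex is earned (Rule 4).
Elmqil would need Pelzel (Rule 7), but Pelzel is never earned. Pelzel would need Elmqil (Rule 9), but Elmqil is never earned.

Valwex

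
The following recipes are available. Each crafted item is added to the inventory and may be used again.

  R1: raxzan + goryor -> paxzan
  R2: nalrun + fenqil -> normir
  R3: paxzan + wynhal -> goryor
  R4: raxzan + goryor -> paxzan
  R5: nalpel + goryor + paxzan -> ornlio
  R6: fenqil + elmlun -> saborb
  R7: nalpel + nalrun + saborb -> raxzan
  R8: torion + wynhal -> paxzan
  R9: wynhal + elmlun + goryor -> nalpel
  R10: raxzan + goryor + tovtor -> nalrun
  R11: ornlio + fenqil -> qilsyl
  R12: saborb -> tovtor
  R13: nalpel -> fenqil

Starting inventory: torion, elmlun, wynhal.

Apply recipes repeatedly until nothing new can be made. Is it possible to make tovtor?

Yes

Using R8, torion and wynhal make paxzan.
Using R3, paxzan and wynhal make goryor.
Using R9, wynhal, elmlun, and goryor make nalpel.
nalpel -> fenqil (R13).
Using R6, fenqil and elmlun make saborb.
saborb -> tovtor (R12).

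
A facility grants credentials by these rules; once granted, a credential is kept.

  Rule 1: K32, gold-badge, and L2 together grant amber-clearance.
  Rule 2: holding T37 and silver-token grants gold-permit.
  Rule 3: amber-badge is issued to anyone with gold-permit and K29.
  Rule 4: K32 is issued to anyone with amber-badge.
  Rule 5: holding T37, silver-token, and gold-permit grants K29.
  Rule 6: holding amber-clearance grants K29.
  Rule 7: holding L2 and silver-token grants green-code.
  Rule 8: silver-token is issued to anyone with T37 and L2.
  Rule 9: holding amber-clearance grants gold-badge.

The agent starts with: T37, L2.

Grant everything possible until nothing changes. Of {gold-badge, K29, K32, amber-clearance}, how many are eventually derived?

Holding T37 and L2 grants silver-token (Rule 8).
Holding T37 and silver-token grants gold-permit (Rule 2).
Holding T37, silver-token, and gold-permit grants K29 (Rule 5).
Holding gold-permit and K29 grants amber-badge (Rule 3).
Holding amber-badge grants K32 (Rule 4).
gold-badge would need amber-clearance (Rule 9), but amber-clearance is never granted.
K29: reached.
K32: reached.
amber-clearance would need K32, gold-badge, and L2 (Rule 1), but gold-badge is never granted.
Reached: K29 and K32 — 2 of the 4.

2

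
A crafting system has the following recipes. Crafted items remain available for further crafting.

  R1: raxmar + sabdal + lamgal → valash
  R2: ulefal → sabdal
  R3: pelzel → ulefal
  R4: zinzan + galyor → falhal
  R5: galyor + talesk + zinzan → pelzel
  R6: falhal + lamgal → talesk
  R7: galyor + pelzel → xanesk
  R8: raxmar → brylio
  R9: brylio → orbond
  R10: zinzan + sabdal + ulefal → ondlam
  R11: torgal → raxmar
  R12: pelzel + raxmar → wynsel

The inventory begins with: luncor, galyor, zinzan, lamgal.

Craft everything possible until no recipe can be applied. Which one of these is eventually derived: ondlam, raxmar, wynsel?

ondlam

Using R4, zinzan and galyor make falhal.
falhal + lamgal → talesk (R6).
galyor + talesk + zinzan → pelzel (R5).
Using R3, pelzel makes ulefal.
Using R2, ulefal makes sabdal.
zinzan + sabdal + ulefal → ondlam (R10).
wynsel would need pelzel and raxmar (R12), but raxmar is never obtained. raxmar would need torgal (R11), but torgal is never obtained.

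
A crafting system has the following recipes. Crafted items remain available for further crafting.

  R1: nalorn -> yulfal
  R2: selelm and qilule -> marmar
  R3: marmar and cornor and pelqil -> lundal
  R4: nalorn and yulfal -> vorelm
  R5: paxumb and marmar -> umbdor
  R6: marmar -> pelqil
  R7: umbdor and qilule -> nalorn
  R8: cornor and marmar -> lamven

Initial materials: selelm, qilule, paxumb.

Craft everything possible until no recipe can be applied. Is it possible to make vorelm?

Using R2, selelm and qilule make marmar.
paxumb and marmar -> umbdor (R5).
Using R7, umbdor and qilule make nalorn.
Using R1, nalorn makes yulfal.
nalorn and yulfal -> vorelm (R4).

Yes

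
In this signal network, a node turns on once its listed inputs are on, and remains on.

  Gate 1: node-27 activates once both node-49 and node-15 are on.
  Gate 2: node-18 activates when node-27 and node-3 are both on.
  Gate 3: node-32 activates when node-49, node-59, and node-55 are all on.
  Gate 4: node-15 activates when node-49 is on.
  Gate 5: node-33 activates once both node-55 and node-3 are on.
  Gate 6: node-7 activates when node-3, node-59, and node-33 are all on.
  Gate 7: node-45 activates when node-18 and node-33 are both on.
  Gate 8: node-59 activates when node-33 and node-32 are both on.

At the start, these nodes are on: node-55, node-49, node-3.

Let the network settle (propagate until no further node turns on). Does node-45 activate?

Yes

Gate 5: node-55 and node-3 on → node-33 on.
Gate 4: node-49 on → node-15 on.
node-49 and node-15 are on, so node-27 activates (Gate 1).
Gate 2: node-27 and node-3 on → node-18 on.
node-18 and node-33 are on, so node-45 activates (Gate 7).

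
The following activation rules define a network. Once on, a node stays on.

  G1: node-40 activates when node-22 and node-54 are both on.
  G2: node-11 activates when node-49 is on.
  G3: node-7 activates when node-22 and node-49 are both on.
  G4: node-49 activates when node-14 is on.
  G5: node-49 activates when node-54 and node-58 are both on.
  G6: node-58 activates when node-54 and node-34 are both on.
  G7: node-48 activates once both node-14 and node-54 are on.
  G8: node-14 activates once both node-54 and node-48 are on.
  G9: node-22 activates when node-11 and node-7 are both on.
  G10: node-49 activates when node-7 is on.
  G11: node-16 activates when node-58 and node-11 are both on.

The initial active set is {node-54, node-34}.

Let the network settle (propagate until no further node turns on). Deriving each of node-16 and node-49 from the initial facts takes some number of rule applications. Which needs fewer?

node-49

node-49: G6: node-54 and node-34 on → node-58 on. node-54 and node-58 are on, so node-49 activates (G5). [2 rule applications]
node-16: node-54 and node-34 are on, so node-58 activates (G6). G5: node-54 and node-58 on → node-49 on. node-49 is on, so node-11 activates (G2). G11: node-58 and node-11 on → node-16 on. [4 rule applications]
node-49 needs fewer.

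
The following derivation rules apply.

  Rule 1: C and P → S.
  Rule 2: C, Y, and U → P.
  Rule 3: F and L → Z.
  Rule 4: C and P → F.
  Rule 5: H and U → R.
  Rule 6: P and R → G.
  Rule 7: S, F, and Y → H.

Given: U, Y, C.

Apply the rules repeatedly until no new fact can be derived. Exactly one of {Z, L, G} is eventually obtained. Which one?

G

From C, Y, and U, Rule 2 gives P.
C and P hold, so S follows (Rule 1).
From C and P, Rule 4 gives F.
From S, F, and Y, Rule 7 gives H.
H and U hold, so R follows (Rule 5).
From P and R, Rule 6 gives G.
Z would need F and L (Rule 3), but L is never established. No rule produces L, and it is not given.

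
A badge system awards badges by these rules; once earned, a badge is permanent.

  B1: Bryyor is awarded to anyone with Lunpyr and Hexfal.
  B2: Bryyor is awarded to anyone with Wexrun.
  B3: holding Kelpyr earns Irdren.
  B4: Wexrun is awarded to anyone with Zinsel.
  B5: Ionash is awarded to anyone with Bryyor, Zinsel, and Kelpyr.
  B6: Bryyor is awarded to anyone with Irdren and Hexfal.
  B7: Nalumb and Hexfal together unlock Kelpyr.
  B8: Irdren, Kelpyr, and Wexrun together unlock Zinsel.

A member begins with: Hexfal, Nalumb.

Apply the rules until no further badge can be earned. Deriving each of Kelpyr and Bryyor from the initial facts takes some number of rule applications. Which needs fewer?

Kelpyr: With Nalumb and Hexfal, Kelpyr is earned (B7). [1 rule application]
Bryyor: With Nalumb and Hexfal, Kelpyr is earned (B7). With Kelpyr, Irdren is earned (B3). With Irdren and Hexfal, Bryyor is earned (B6). [3 rule applications]
Kelpyr needs fewer.

Kelpyr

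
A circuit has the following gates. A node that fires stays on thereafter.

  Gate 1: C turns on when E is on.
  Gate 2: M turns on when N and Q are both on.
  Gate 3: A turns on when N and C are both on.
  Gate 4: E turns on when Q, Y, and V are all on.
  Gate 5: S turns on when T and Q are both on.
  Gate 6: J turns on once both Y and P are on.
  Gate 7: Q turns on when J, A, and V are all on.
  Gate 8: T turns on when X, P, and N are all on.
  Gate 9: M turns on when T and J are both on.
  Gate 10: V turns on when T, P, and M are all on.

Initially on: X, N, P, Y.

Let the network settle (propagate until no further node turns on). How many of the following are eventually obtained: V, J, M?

3

Gate 8: X, P, and N on → T on.
Y and P are on, so J turns on (Gate 6).
T and J are on, so M turns on (Gate 9).
Gate 10: T, P, and M on → V on.
V: reached.
J: reached.
M: reached.
All 3 are reached.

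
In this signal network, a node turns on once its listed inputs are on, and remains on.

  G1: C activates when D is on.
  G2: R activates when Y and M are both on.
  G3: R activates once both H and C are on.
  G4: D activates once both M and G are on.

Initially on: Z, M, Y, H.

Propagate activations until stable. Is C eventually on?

C would need D (G1), but D never turns on.

No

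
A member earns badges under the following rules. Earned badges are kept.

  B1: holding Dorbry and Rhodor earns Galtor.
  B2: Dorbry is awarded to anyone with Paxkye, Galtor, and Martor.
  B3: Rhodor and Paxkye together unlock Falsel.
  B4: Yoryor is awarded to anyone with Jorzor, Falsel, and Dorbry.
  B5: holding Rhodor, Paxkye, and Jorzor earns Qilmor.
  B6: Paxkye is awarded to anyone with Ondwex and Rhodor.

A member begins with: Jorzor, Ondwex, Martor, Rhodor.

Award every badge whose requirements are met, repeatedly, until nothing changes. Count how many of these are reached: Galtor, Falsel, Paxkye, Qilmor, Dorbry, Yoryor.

With Ondwex and Rhodor, Paxkye is earned (B6).
With Rhodor and Paxkye, Falsel is earned (B3).
With Rhodor, Paxkye, and Jorzor, Qilmor is earned (B5).
Galtor would need Dorbry and Rhodor (B1), but Dorbry is never earned.
Falsel: reached.
Paxkye: reached.
Qilmor: reached.
Dorbry would need Paxkye, Galtor, and Martor (B2), but Galtor is never earned.
Yoryor would need Jorzor, Falsel, and Dorbry (B4), but Dorbry is never earned.
Reached: Falsel, Paxkye, and Qilmor — 3 of the 6.

3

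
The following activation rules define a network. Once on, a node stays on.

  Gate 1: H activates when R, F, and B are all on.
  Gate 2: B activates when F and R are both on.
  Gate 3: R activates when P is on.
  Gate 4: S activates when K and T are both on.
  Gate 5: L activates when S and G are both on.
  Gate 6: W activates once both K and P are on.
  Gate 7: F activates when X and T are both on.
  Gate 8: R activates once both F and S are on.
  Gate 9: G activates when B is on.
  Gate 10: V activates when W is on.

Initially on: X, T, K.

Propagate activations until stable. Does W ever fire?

No

W would need K and P (Gate 6), but P never turns on.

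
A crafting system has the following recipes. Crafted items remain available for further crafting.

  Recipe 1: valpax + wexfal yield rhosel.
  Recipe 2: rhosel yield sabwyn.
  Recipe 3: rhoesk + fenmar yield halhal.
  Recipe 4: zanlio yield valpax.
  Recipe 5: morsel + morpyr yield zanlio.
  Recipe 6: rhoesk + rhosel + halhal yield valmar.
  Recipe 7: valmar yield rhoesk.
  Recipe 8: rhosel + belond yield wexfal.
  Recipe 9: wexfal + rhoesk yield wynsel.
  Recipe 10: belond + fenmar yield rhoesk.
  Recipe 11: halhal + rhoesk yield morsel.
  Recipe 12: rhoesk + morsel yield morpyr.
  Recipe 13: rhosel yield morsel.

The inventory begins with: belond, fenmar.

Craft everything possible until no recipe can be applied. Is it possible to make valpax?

Using Recipe 10, belond and fenmar make rhoesk.
rhoesk + fenmar → halhal (Recipe 3).
Using Recipe 11, halhal and rhoesk make morsel.
rhoesk + morsel → morpyr (Recipe 12).
Using Recipe 5, morsel and morpyr make zanlio.
zanlio → valpax (Recipe 4).

Yes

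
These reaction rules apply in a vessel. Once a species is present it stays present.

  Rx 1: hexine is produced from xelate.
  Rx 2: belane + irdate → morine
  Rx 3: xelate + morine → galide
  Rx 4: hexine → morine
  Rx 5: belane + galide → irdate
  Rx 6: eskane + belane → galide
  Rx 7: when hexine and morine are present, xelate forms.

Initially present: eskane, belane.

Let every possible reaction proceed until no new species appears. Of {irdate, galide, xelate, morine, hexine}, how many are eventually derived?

3

eskane and belane present → galide forms (Rx 6).
belane and galide present → irdate forms (Rx 5).
belane and irdate present → morine forms (Rx 2).
irdate: reached.
galide: reached.
xelate would need hexine and morine (Rx 7), but hexine never forms.
morine: reached.
hexine would need xelate (Rx 1), but xelate never forms.
Reached: irdate, galide, and morine — 3 of the 5.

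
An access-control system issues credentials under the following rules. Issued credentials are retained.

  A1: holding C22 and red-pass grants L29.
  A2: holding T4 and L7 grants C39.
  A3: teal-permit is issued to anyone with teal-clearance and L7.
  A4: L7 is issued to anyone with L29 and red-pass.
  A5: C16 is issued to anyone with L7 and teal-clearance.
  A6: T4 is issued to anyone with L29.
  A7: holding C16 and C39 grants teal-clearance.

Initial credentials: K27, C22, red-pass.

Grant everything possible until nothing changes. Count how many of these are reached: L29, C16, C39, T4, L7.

4

Holding C22 and red-pass grants L29 (A1).
Holding L29 and red-pass grants L7 (A4).
Holding L29 grants T4 (A6).
Holding T4 and L7 grants C39 (A2).
L29: reached.
C16 would need L7 and teal-clearance (A5), but teal-clearance is never granted.
C39: reached.
T4: reached.
L7: reached.
Reached: L29, C39, T4, and L7 — 4 of the 5.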